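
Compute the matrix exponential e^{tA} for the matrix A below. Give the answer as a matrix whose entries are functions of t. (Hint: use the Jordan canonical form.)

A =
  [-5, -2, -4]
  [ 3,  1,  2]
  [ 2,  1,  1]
e^{tA} =
  [t^2*exp(-t) - 4*t*exp(-t) + exp(-t), -2*t*exp(-t), 2*t^2*exp(-t) - 4*t*exp(-t)]
  [-t^2*exp(-t) + 3*t*exp(-t), 2*t*exp(-t) + exp(-t), -2*t^2*exp(-t) + 2*t*exp(-t)]
  [-t^2*exp(-t)/2 + 2*t*exp(-t), t*exp(-t), -t^2*exp(-t) + 2*t*exp(-t) + exp(-t)]

Strategy: write A = P · J · P⁻¹ where J is a Jordan canonical form, so e^{tA} = P · e^{tJ} · P⁻¹, and e^{tJ} can be computed block-by-block.

A has Jordan form
J =
  [-1,  1,  0]
  [ 0, -1,  1]
  [ 0,  0, -1]
(up to reordering of blocks).

Per-block formulas:
  For a 3×3 Jordan block J_3(-1): exp(t · J_3(-1)) = e^(-1t)·(I + t·N + (t^2/2)·N^2), where N is the 3×3 nilpotent shift.

After assembling e^{tJ} and conjugating by P, we get:

e^{tA} =
  [t^2*exp(-t) - 4*t*exp(-t) + exp(-t), -2*t*exp(-t), 2*t^2*exp(-t) - 4*t*exp(-t)]
  [-t^2*exp(-t) + 3*t*exp(-t), 2*t*exp(-t) + exp(-t), -2*t^2*exp(-t) + 2*t*exp(-t)]
  [-t^2*exp(-t)/2 + 2*t*exp(-t), t*exp(-t), -t^2*exp(-t) + 2*t*exp(-t) + exp(-t)]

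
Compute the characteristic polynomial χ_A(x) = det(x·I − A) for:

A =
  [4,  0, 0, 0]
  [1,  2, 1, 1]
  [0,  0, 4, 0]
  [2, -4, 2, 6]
x^4 - 16*x^3 + 96*x^2 - 256*x + 256

Expanding det(x·I − A) (e.g. by cofactor expansion or by noting that A is similar to its Jordan form J, which has the same characteristic polynomial as A) gives
  χ_A(x) = x^4 - 16*x^3 + 96*x^2 - 256*x + 256
which factors as (x - 4)^4. The eigenvalues (with algebraic multiplicities) are λ = 4 with multiplicity 4.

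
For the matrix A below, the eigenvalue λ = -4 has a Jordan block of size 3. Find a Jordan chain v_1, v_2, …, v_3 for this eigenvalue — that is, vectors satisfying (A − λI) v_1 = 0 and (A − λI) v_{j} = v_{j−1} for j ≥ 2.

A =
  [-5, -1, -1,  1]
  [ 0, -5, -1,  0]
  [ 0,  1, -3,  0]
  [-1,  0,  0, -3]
A Jordan chain for λ = -4 of length 3:
v_1 = (1, 0, 0, 1)ᵀ
v_2 = (-1, -1, 1, 0)ᵀ
v_3 = (0, 1, 0, 0)ᵀ

Let N = A − (-4)·I. We want v_3 with N^3 v_3 = 0 but N^2 v_3 ≠ 0; then v_{j-1} := N · v_j for j = 3, …, 2.

Pick v_3 = (0, 1, 0, 0)ᵀ.
Then v_2 = N · v_3 = (-1, -1, 1, 0)ᵀ.
Then v_1 = N · v_2 = (1, 0, 0, 1)ᵀ.

Sanity check: (A − (-4)·I) v_1 = (0, 0, 0, 0)ᵀ = 0. ✓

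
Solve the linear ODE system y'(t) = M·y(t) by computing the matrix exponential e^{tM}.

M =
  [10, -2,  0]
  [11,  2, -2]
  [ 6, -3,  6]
e^{tM} =
  [-3*t^2*exp(6*t) + 4*t*exp(6*t) + exp(6*t), -2*t*exp(6*t), 2*t^2*exp(6*t)]
  [-6*t^2*exp(6*t) + 11*t*exp(6*t), -4*t*exp(6*t) + exp(6*t), 4*t^2*exp(6*t) - 2*t*exp(6*t)]
  [-9*t^2*exp(6*t)/2 + 6*t*exp(6*t), -3*t*exp(6*t), 3*t^2*exp(6*t) + exp(6*t)]

Strategy: write M = P · J · P⁻¹ where J is a Jordan canonical form, so e^{tM} = P · e^{tJ} · P⁻¹, and e^{tJ} can be computed block-by-block.

M has Jordan form
J =
  [6, 1, 0]
  [0, 6, 1]
  [0, 0, 6]
(up to reordering of blocks).

Per-block formulas:
  For a 3×3 Jordan block J_3(6): exp(t · J_3(6)) = e^(6t)·(I + t·N + (t^2/2)·N^2), where N is the 3×3 nilpotent shift.

After assembling e^{tJ} and conjugating by P, we get:

e^{tM} =
  [-3*t^2*exp(6*t) + 4*t*exp(6*t) + exp(6*t), -2*t*exp(6*t), 2*t^2*exp(6*t)]
  [-6*t^2*exp(6*t) + 11*t*exp(6*t), -4*t*exp(6*t) + exp(6*t), 4*t^2*exp(6*t) - 2*t*exp(6*t)]
  [-9*t^2*exp(6*t)/2 + 6*t*exp(6*t), -3*t*exp(6*t), 3*t^2*exp(6*t) + exp(6*t)]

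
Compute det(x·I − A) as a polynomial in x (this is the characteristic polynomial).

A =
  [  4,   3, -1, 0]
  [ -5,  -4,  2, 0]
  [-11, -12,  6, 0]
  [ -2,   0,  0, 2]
x^4 - 8*x^3 + 24*x^2 - 32*x + 16

Expanding det(x·I − A) (e.g. by cofactor expansion or by noting that A is similar to its Jordan form J, which has the same characteristic polynomial as A) gives
  χ_A(x) = x^4 - 8*x^3 + 24*x^2 - 32*x + 16
which factors as (x - 2)^4. The eigenvalues (with algebraic multiplicities) are λ = 2 with multiplicity 4.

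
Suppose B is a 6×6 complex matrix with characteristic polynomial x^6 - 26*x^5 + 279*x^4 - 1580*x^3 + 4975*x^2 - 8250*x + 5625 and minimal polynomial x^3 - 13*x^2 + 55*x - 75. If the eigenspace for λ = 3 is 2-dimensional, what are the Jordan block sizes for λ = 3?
Block sizes for λ = 3: [1, 1]

Step 1 — from the characteristic polynomial, algebraic multiplicity of λ = 3 is 2. From dim ker(B − (3)·I) = 2, there are exactly 2 Jordan blocks for λ = 3.
Step 2 — from the minimal polynomial, the factor (x − 3) tells us the largest block for λ = 3 has size 1.
Step 3 — with total size 2, 2 blocks, and largest block 1, the block sizes (in nonincreasing order) are [1, 1].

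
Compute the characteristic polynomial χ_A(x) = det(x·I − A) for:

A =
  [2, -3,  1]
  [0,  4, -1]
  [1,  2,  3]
x^3 - 9*x^2 + 27*x - 27

Expanding det(x·I − A) (e.g. by cofactor expansion or by noting that A is similar to its Jordan form J, which has the same characteristic polynomial as A) gives
  χ_A(x) = x^3 - 9*x^2 + 27*x - 27
which factors as (x - 3)^3. The eigenvalues (with algebraic multiplicities) are λ = 3 with multiplicity 3.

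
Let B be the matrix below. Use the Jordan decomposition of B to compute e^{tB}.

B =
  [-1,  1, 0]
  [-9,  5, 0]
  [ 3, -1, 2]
e^{tB} =
  [-3*t*exp(2*t) + exp(2*t), t*exp(2*t), 0]
  [-9*t*exp(2*t), 3*t*exp(2*t) + exp(2*t), 0]
  [3*t*exp(2*t), -t*exp(2*t), exp(2*t)]

Strategy: write B = P · J · P⁻¹ where J is a Jordan canonical form, so e^{tB} = P · e^{tJ} · P⁻¹, and e^{tJ} can be computed block-by-block.

B has Jordan form
J =
  [2, 1, 0]
  [0, 2, 0]
  [0, 0, 2]
(up to reordering of blocks).

Per-block formulas:
  For a 2×2 Jordan block J_2(2): exp(t · J_2(2)) = e^(2t)·(I + t·N), where N is the 2×2 nilpotent shift.
  For a 1×1 block at λ = 2: exp(t · [2]) = [e^(2t)].

After assembling e^{tJ} and conjugating by P, we get:

e^{tB} =
  [-3*t*exp(2*t) + exp(2*t), t*exp(2*t), 0]
  [-9*t*exp(2*t), 3*t*exp(2*t) + exp(2*t), 0]
  [3*t*exp(2*t), -t*exp(2*t), exp(2*t)]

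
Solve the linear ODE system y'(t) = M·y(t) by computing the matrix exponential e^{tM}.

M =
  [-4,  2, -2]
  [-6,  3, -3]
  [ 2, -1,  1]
e^{tM} =
  [1 - 4*t, 2*t, -2*t]
  [-6*t, 3*t + 1, -3*t]
  [2*t, -t, t + 1]

Strategy: write M = P · J · P⁻¹ where J is a Jordan canonical form, so e^{tM} = P · e^{tJ} · P⁻¹, and e^{tJ} can be computed block-by-block.

M has Jordan form
J =
  [0, 1, 0]
  [0, 0, 0]
  [0, 0, 0]
(up to reordering of blocks).

Per-block formulas:
  For a 2×2 Jordan block J_2(0): exp(t · J_2(0)) = e^(0t)·(I + t·N), where N is the 2×2 nilpotent shift.
  For a 1×1 block at λ = 0: exp(t · [0]) = [e^(0t)].

After assembling e^{tJ} and conjugating by P, we get:

e^{tM} =
  [1 - 4*t, 2*t, -2*t]
  [-6*t, 3*t + 1, -3*t]
  [2*t, -t, t + 1]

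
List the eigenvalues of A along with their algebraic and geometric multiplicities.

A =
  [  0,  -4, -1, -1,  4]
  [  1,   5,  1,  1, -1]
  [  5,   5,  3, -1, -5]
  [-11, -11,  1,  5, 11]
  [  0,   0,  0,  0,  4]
λ = 1: alg = 1, geom = 1; λ = 4: alg = 4, geom = 3

Step 1 — factor the characteristic polynomial to read off the algebraic multiplicities:
  χ_A(x) = (x - 4)^4*(x - 1)

Step 2 — compute geometric multiplicities via the rank-nullity identity g(λ) = n − rank(A − λI):
  rank(A − (1)·I) = 4, so dim ker(A − (1)·I) = n − 4 = 1
  rank(A − (4)·I) = 2, so dim ker(A − (4)·I) = n − 2 = 3

Summary:
  λ = 1: algebraic multiplicity = 1, geometric multiplicity = 1
  λ = 4: algebraic multiplicity = 4, geometric multiplicity = 3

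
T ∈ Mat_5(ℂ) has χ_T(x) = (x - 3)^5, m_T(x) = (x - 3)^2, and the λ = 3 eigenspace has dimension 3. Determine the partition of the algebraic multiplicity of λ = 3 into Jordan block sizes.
Block sizes for λ = 3: [2, 2, 1]

Step 1 — from the characteristic polynomial, algebraic multiplicity of λ = 3 is 5. From dim ker(T − (3)·I) = 3, there are exactly 3 Jordan blocks for λ = 3.
Step 2 — from the minimal polynomial, the factor (x − 3)^2 tells us the largest block for λ = 3 has size 2.
Step 3 — with total size 5, 3 blocks, and largest block 2, the block sizes (in nonincreasing order) are [2, 2, 1].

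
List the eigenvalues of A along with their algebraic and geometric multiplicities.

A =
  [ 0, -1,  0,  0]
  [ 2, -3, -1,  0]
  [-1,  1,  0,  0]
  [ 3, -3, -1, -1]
λ = -1: alg = 4, geom = 2

Step 1 — factor the characteristic polynomial to read off the algebraic multiplicities:
  χ_A(x) = (x + 1)^4

Step 2 — compute geometric multiplicities via the rank-nullity identity g(λ) = n − rank(A − λI):
  rank(A − (-1)·I) = 2, so dim ker(A − (-1)·I) = n − 2 = 2

Summary:
  λ = -1: algebraic multiplicity = 4, geometric multiplicity = 2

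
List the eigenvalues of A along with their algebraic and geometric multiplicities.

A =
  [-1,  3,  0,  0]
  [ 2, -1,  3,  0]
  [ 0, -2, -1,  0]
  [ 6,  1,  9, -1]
λ = -1: alg = 4, geom = 2

Step 1 — factor the characteristic polynomial to read off the algebraic multiplicities:
  χ_A(x) = (x + 1)^4

Step 2 — compute geometric multiplicities via the rank-nullity identity g(λ) = n − rank(A − λI):
  rank(A − (-1)·I) = 2, so dim ker(A − (-1)·I) = n − 2 = 2

Summary:
  λ = -1: algebraic multiplicity = 4, geometric multiplicity = 2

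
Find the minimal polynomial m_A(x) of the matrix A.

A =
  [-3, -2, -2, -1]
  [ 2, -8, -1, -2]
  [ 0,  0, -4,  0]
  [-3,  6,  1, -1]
x^3 + 12*x^2 + 48*x + 64

The characteristic polynomial is χ_A(x) = (x + 4)^4, so the eigenvalues are known. The minimal polynomial is
  m_A(x) = Π_λ (x − λ)^{k_λ}
where k_λ is the size of the *largest* Jordan block for λ (equivalently, the smallest k with (A − λI)^k v = 0 for every generalised eigenvector v of λ).

  λ = -4: largest Jordan block has size 3, contributing (x + 4)^3

So m_A(x) = (x + 4)^3 = x^3 + 12*x^2 + 48*x + 64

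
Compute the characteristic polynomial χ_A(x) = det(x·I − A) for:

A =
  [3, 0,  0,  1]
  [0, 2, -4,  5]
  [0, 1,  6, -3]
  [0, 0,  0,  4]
x^4 - 15*x^3 + 84*x^2 - 208*x + 192

Expanding det(x·I − A) (e.g. by cofactor expansion or by noting that A is similar to its Jordan form J, which has the same characteristic polynomial as A) gives
  χ_A(x) = x^4 - 15*x^3 + 84*x^2 - 208*x + 192
which factors as (x - 4)^3*(x - 3). The eigenvalues (with algebraic multiplicities) are λ = 3 with multiplicity 1, λ = 4 with multiplicity 3.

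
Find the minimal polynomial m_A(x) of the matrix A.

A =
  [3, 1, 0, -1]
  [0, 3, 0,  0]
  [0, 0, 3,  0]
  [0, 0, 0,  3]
x^2 - 6*x + 9

The characteristic polynomial is χ_A(x) = (x - 3)^4, so the eigenvalues are known. The minimal polynomial is
  m_A(x) = Π_λ (x − λ)^{k_λ}
where k_λ is the size of the *largest* Jordan block for λ (equivalently, the smallest k with (A − λI)^k v = 0 for every generalised eigenvector v of λ).

  λ = 3: largest Jordan block has size 2, contributing (x − 3)^2

So m_A(x) = (x - 3)^2 = x^2 - 6*x + 9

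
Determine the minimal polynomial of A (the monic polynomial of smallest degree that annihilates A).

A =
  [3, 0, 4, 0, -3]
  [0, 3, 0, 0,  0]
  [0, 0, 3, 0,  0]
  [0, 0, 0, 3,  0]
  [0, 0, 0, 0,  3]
x^2 - 6*x + 9

The characteristic polynomial is χ_A(x) = (x - 3)^5, so the eigenvalues are known. The minimal polynomial is
  m_A(x) = Π_λ (x − λ)^{k_λ}
where k_λ is the size of the *largest* Jordan block for λ (equivalently, the smallest k with (A − λI)^k v = 0 for every generalised eigenvector v of λ).

  λ = 3: largest Jordan block has size 2, contributing (x − 3)^2

So m_A(x) = (x - 3)^2 = x^2 - 6*x + 9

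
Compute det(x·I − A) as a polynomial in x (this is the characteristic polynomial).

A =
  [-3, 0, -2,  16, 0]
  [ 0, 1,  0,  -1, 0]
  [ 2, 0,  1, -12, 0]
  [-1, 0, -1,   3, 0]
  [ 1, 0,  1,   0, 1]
x^5 - 3*x^4 + 2*x^3 + 2*x^2 - 3*x + 1

Expanding det(x·I − A) (e.g. by cofactor expansion or by noting that A is similar to its Jordan form J, which has the same characteristic polynomial as A) gives
  χ_A(x) = x^5 - 3*x^4 + 2*x^3 + 2*x^2 - 3*x + 1
which factors as (x - 1)^4*(x + 1). The eigenvalues (with algebraic multiplicities) are λ = -1 with multiplicity 1, λ = 1 with multiplicity 4.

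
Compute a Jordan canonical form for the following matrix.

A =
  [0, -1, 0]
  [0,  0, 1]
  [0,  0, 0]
J_3(0)

The characteristic polynomial is
  det(x·I − A) = x^3

Eigenvalues and multiplicities (the geometric multiplicity of λ is n − rank(A − λI), which equals the number of Jordan blocks for λ):
  λ = 0: algebraic multiplicity = 3, geometric multiplicity = 1

Determining the block sizes for each eigenvalue:
  λ = 0: one block (gm = 1), so the single block has size am = 3 → block sizes [3]

Assembling the blocks gives a Jordan form
J =
  [0, 1, 0]
  [0, 0, 1]
  [0, 0, 0]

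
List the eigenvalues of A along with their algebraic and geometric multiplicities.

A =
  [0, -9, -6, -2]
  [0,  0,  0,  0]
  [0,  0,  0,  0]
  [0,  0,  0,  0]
λ = 0: alg = 4, geom = 3

Step 1 — factor the characteristic polynomial to read off the algebraic multiplicities:
  χ_A(x) = x^4

Step 2 — compute geometric multiplicities via the rank-nullity identity g(λ) = n − rank(A − λI):
  rank(A − (0)·I) = 1, so dim ker(A − (0)·I) = n − 1 = 3

Summary:
  λ = 0: algebraic multiplicity = 4, geometric multiplicity = 3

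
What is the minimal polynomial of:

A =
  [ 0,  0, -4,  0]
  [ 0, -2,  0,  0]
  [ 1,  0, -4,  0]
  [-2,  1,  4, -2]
x^2 + 4*x + 4

The characteristic polynomial is χ_A(x) = (x + 2)^4, so the eigenvalues are known. The minimal polynomial is
  m_A(x) = Π_λ (x − λ)^{k_λ}
where k_λ is the size of the *largest* Jordan block for λ (equivalently, the smallest k with (A − λI)^k v = 0 for every generalised eigenvector v of λ).

  λ = -2: largest Jordan block has size 2, contributing (x + 2)^2

So m_A(x) = (x + 2)^2 = x^2 + 4*x + 4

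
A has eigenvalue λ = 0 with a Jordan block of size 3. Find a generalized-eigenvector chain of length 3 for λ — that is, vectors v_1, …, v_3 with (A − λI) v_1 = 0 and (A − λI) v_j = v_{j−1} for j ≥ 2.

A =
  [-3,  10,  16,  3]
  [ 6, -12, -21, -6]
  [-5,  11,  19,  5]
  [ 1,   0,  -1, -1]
A Jordan chain for λ = 0 of length 3:
v_1 = (2, 0, 0, 2)ᵀ
v_2 = (1, 6, -4, 3)ᵀ
v_3 = (3, 1, 0, 0)ᵀ

Let N = A − (0)·I. We want v_3 with N^3 v_3 = 0 but N^2 v_3 ≠ 0; then v_{j-1} := N · v_j for j = 3, …, 2.

Pick v_3 = (3, 1, 0, 0)ᵀ.
Then v_2 = N · v_3 = (1, 6, -4, 3)ᵀ.
Then v_1 = N · v_2 = (2, 0, 0, 2)ᵀ.

Sanity check: (A − (0)·I) v_1 = (0, 0, 0, 0)ᵀ = 0. ✓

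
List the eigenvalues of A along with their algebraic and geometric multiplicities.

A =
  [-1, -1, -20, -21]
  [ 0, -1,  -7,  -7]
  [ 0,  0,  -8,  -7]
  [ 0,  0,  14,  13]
λ = -1: alg = 3, geom = 2; λ = 6: alg = 1, geom = 1

Step 1 — factor the characteristic polynomial to read off the algebraic multiplicities:
  χ_A(x) = (x - 6)*(x + 1)^3

Step 2 — compute geometric multiplicities via the rank-nullity identity g(λ) = n − rank(A − λI):
  rank(A − (-1)·I) = 2, so dim ker(A − (-1)·I) = n − 2 = 2
  rank(A − (6)·I) = 3, so dim ker(A − (6)·I) = n − 3 = 1

Summary:
  λ = -1: algebraic multiplicity = 3, geometric multiplicity = 2
  λ = 6: algebraic multiplicity = 1, geometric multiplicity = 1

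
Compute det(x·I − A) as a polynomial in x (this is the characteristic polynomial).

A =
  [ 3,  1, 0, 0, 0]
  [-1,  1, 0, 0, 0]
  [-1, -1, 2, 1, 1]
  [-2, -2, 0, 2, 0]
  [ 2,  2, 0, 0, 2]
x^5 - 10*x^4 + 40*x^3 - 80*x^2 + 80*x - 32

Expanding det(x·I − A) (e.g. by cofactor expansion or by noting that A is similar to its Jordan form J, which has the same characteristic polynomial as A) gives
  χ_A(x) = x^5 - 10*x^4 + 40*x^3 - 80*x^2 + 80*x - 32
which factors as (x - 2)^5. The eigenvalues (with algebraic multiplicities) are λ = 2 with multiplicity 5.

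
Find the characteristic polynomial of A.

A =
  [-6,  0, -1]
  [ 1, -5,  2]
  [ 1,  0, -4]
x^3 + 15*x^2 + 75*x + 125

Expanding det(x·I − A) (e.g. by cofactor expansion or by noting that A is similar to its Jordan form J, which has the same characteristic polynomial as A) gives
  χ_A(x) = x^3 + 15*x^2 + 75*x + 125
which factors as (x + 5)^3. The eigenvalues (with algebraic multiplicities) are λ = -5 with multiplicity 3.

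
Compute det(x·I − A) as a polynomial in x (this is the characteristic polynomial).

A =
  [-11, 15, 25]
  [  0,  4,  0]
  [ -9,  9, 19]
x^3 - 12*x^2 + 48*x - 64

Expanding det(x·I − A) (e.g. by cofactor expansion or by noting that A is similar to its Jordan form J, which has the same characteristic polynomial as A) gives
  χ_A(x) = x^3 - 12*x^2 + 48*x - 64
which factors as (x - 4)^3. The eigenvalues (with algebraic multiplicities) are λ = 4 with multiplicity 3.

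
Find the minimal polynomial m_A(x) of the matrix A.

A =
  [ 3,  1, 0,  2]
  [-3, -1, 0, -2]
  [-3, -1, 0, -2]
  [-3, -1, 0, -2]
x^2

The characteristic polynomial is χ_A(x) = x^4, so the eigenvalues are known. The minimal polynomial is
  m_A(x) = Π_λ (x − λ)^{k_λ}
where k_λ is the size of the *largest* Jordan block for λ (equivalently, the smallest k with (A − λI)^k v = 0 for every generalised eigenvector v of λ).

  λ = 0: largest Jordan block has size 2, contributing (x − 0)^2

So m_A(x) = x^2 = x^2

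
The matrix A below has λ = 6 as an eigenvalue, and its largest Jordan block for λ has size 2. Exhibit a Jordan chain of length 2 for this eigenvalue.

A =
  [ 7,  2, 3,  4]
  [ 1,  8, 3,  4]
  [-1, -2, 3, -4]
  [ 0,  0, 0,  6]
A Jordan chain for λ = 6 of length 2:
v_1 = (1, 1, -1, 0)ᵀ
v_2 = (1, 0, 0, 0)ᵀ

Let N = A − (6)·I. We want v_2 with N^2 v_2 = 0 but N^1 v_2 ≠ 0; then v_{j-1} := N · v_j for j = 2, …, 2.

Pick v_2 = (1, 0, 0, 0)ᵀ.
Then v_1 = N · v_2 = (1, 1, -1, 0)ᵀ.

Sanity check: (A − (6)·I) v_1 = (0, 0, 0, 0)ᵀ = 0. ✓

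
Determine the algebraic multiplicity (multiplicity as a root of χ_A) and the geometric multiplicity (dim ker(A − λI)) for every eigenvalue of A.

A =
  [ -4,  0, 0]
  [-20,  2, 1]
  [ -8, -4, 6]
λ = -4: alg = 1, geom = 1; λ = 4: alg = 2, geom = 1

Step 1 — factor the characteristic polynomial to read off the algebraic multiplicities:
  χ_A(x) = (x - 4)^2*(x + 4)

Step 2 — compute geometric multiplicities via the rank-nullity identity g(λ) = n − rank(A − λI):
  rank(A − (-4)·I) = 2, so dim ker(A − (-4)·I) = n − 2 = 1
  rank(A − (4)·I) = 2, so dim ker(A − (4)·I) = n − 2 = 1

Summary:
  λ = -4: algebraic multiplicity = 1, geometric multiplicity = 1
  λ = 4: algebraic multiplicity = 2, geometric multiplicity = 1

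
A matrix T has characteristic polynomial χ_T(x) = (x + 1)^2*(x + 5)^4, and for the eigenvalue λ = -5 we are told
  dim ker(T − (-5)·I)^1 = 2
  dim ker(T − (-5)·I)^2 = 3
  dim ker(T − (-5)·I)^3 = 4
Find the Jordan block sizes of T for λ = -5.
Block sizes for λ = -5: [3, 1]

From the dimensions of kernels of powers, the number of Jordan blocks of size at least j is d_j − d_{j−1} where d_j = dim ker(N^j) (with d_0 = 0). Computing the differences gives [2, 1, 1].
The number of blocks of size exactly k is (#blocks of size ≥ k) − (#blocks of size ≥ k + 1), so the partition is: 1 block(s) of size 1, 1 block(s) of size 3.
In nonincreasing order the block sizes are [3, 1].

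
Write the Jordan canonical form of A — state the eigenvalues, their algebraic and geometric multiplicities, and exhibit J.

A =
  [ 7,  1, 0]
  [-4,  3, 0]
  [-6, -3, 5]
J_2(5) ⊕ J_1(5)

The characteristic polynomial is
  det(x·I − A) = x^3 - 15*x^2 + 75*x - 125 = (x - 5)^3

Eigenvalues and multiplicities (the geometric multiplicity of λ is n − rank(A − λI), which equals the number of Jordan blocks for λ):
  λ = 5: algebraic multiplicity = 3, geometric multiplicity = 2

Determining the block sizes for each eigenvalue:
  λ = 5: 2 blocks summing to 3 forces exactly one block of size 2 and the rest size 1 → block sizes [2, 1]

Assembling the blocks gives a Jordan form
J =
  [5, 1, 0]
  [0, 5, 0]
  [0, 0, 5]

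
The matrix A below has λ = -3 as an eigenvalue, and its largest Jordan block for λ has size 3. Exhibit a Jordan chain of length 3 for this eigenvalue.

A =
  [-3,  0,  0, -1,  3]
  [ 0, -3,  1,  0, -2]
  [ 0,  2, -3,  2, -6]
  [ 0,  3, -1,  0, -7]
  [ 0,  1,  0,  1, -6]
A Jordan chain for λ = -3 of length 3:
v_1 = (1, 0, 0, 0, 0)ᵀ
v_2 = (0, 1, 0, -1, 0)ᵀ
v_3 = (0, 0, 1, 0, 0)ᵀ

Let N = A − (-3)·I. We want v_3 with N^3 v_3 = 0 but N^2 v_3 ≠ 0; then v_{j-1} := N · v_j for j = 3, …, 2.

Pick v_3 = (0, 0, 1, 0, 0)ᵀ.
Then v_2 = N · v_3 = (0, 1, 0, -1, 0)ᵀ.
Then v_1 = N · v_2 = (1, 0, 0, 0, 0)ᵀ.

Sanity check: (A − (-3)·I) v_1 = (0, 0, 0, 0, 0)ᵀ = 0. ✓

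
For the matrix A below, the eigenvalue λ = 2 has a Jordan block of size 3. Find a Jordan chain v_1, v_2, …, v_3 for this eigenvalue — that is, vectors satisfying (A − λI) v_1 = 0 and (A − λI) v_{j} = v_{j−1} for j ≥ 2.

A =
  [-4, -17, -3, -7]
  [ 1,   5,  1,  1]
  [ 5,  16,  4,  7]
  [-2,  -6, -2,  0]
A Jordan chain for λ = 2 of length 3:
v_1 = (0, -4, 4, 8)ᵀ
v_2 = (4, -1, -7, 2)ᵀ
v_3 = (5, -2, 0, 0)ᵀ

Let N = A − (2)·I. We want v_3 with N^3 v_3 = 0 but N^2 v_3 ≠ 0; then v_{j-1} := N · v_j for j = 3, …, 2.

Pick v_3 = (5, -2, 0, 0)ᵀ.
Then v_2 = N · v_3 = (4, -1, -7, 2)ᵀ.
Then v_1 = N · v_2 = (0, -4, 4, 8)ᵀ.

Sanity check: (A − (2)·I) v_1 = (0, 0, 0, 0)ᵀ = 0. ✓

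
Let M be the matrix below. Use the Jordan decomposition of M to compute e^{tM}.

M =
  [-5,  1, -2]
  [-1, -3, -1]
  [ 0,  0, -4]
e^{tM} =
  [-t*exp(-4*t) + exp(-4*t), t*exp(-4*t), t^2*exp(-4*t)/2 - 2*t*exp(-4*t)]
  [-t*exp(-4*t), t*exp(-4*t) + exp(-4*t), t^2*exp(-4*t)/2 - t*exp(-4*t)]
  [0, 0, exp(-4*t)]

Strategy: write M = P · J · P⁻¹ where J is a Jordan canonical form, so e^{tM} = P · e^{tJ} · P⁻¹, and e^{tJ} can be computed block-by-block.

M has Jordan form
J =
  [-4,  1,  0]
  [ 0, -4,  1]
  [ 0,  0, -4]
(up to reordering of blocks).

Per-block formulas:
  For a 3×3 Jordan block J_3(-4): exp(t · J_3(-4)) = e^(-4t)·(I + t·N + (t^2/2)·N^2), where N is the 3×3 nilpotent shift.

After assembling e^{tJ} and conjugating by P, we get:

e^{tM} =
  [-t*exp(-4*t) + exp(-4*t), t*exp(-4*t), t^2*exp(-4*t)/2 - 2*t*exp(-4*t)]
  [-t*exp(-4*t), t*exp(-4*t) + exp(-4*t), t^2*exp(-4*t)/2 - t*exp(-4*t)]
  [0, 0, exp(-4*t)]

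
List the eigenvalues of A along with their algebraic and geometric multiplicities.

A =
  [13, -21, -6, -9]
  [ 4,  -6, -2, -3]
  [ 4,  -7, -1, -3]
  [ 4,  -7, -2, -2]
λ = 1: alg = 4, geom = 3

Step 1 — factor the characteristic polynomial to read off the algebraic multiplicities:
  χ_A(x) = (x - 1)^4

Step 2 — compute geometric multiplicities via the rank-nullity identity g(λ) = n − rank(A − λI):
  rank(A − (1)·I) = 1, so dim ker(A − (1)·I) = n − 1 = 3

Summary:
  λ = 1: algebraic multiplicity = 4, geometric multiplicity = 3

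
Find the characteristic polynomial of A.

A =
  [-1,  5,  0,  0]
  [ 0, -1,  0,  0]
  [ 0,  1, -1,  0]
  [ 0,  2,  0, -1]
x^4 + 4*x^3 + 6*x^2 + 4*x + 1

Expanding det(x·I − A) (e.g. by cofactor expansion or by noting that A is similar to its Jordan form J, which has the same characteristic polynomial as A) gives
  χ_A(x) = x^4 + 4*x^3 + 6*x^2 + 4*x + 1
which factors as (x + 1)^4. The eigenvalues (with algebraic multiplicities) are λ = -1 with multiplicity 4.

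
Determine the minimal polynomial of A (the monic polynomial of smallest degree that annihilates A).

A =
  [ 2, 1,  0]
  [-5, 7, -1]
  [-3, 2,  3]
x^3 - 12*x^2 + 48*x - 64

The characteristic polynomial is χ_A(x) = (x - 4)^3, so the eigenvalues are known. The minimal polynomial is
  m_A(x) = Π_λ (x − λ)^{k_λ}
where k_λ is the size of the *largest* Jordan block for λ (equivalently, the smallest k with (A − λI)^k v = 0 for every generalised eigenvector v of λ).

  λ = 4: largest Jordan block has size 3, contributing (x − 4)^3

So m_A(x) = (x - 4)^3 = x^3 - 12*x^2 + 48*x - 64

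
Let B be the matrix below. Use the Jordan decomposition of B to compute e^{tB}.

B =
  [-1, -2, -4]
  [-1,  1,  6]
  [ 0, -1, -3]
e^{tB} =
  [t^2*exp(-t) + exp(-t), -2*t*exp(-t), -2*t^2*exp(-t) - 4*t*exp(-t)]
  [-t^2*exp(-t) - t*exp(-t), 2*t*exp(-t) + exp(-t), 2*t^2*exp(-t) + 6*t*exp(-t)]
  [t^2*exp(-t)/2, -t*exp(-t), -t^2*exp(-t) - 2*t*exp(-t) + exp(-t)]

Strategy: write B = P · J · P⁻¹ where J is a Jordan canonical form, so e^{tB} = P · e^{tJ} · P⁻¹, and e^{tJ} can be computed block-by-block.

B has Jordan form
J =
  [-1,  1,  0]
  [ 0, -1,  1]
  [ 0,  0, -1]
(up to reordering of blocks).

Per-block formulas:
  For a 3×3 Jordan block J_3(-1): exp(t · J_3(-1)) = e^(-1t)·(I + t·N + (t^2/2)·N^2), where N is the 3×3 nilpotent shift.

After assembling e^{tJ} and conjugating by P, we get:

e^{tB} =
  [t^2*exp(-t) + exp(-t), -2*t*exp(-t), -2*t^2*exp(-t) - 4*t*exp(-t)]
  [-t^2*exp(-t) - t*exp(-t), 2*t*exp(-t) + exp(-t), 2*t^2*exp(-t) + 6*t*exp(-t)]
  [t^2*exp(-t)/2, -t*exp(-t), -t^2*exp(-t) - 2*t*exp(-t) + exp(-t)]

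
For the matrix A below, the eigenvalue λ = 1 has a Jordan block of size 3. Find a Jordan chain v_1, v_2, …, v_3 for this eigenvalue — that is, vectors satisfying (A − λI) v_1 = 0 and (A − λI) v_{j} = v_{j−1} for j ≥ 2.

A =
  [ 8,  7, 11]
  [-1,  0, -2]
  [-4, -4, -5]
A Jordan chain for λ = 1 of length 3:
v_1 = (-2, 2, 0)ᵀ
v_2 = (7, -1, -4)ᵀ
v_3 = (1, 0, 0)ᵀ

Let N = A − (1)·I. We want v_3 with N^3 v_3 = 0 but N^2 v_3 ≠ 0; then v_{j-1} := N · v_j for j = 3, …, 2.

Pick v_3 = (1, 0, 0)ᵀ.
Then v_2 = N · v_3 = (7, -1, -4)ᵀ.
Then v_1 = N · v_2 = (-2, 2, 0)ᵀ.

Sanity check: (A − (1)·I) v_1 = (0, 0, 0)ᵀ = 0. ✓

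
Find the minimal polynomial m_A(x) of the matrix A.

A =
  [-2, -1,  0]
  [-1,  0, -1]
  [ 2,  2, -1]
x^3 + 3*x^2 + 3*x + 1

The characteristic polynomial is χ_A(x) = (x + 1)^3, so the eigenvalues are known. The minimal polynomial is
  m_A(x) = Π_λ (x − λ)^{k_λ}
where k_λ is the size of the *largest* Jordan block for λ (equivalently, the smallest k with (A − λI)^k v = 0 for every generalised eigenvector v of λ).

  λ = -1: largest Jordan block has size 3, contributing (x + 1)^3

So m_A(x) = (x + 1)^3 = x^3 + 3*x^2 + 3*x + 1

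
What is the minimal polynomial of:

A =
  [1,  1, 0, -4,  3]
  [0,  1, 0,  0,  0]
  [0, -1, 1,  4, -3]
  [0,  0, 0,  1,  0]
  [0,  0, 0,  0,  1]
x^2 - 2*x + 1

The characteristic polynomial is χ_A(x) = (x - 1)^5, so the eigenvalues are known. The minimal polynomial is
  m_A(x) = Π_λ (x − λ)^{k_λ}
where k_λ is the size of the *largest* Jordan block for λ (equivalently, the smallest k with (A − λI)^k v = 0 for every generalised eigenvector v of λ).

  λ = 1: largest Jordan block has size 2, contributing (x − 1)^2

So m_A(x) = (x - 1)^2 = x^2 - 2*x + 1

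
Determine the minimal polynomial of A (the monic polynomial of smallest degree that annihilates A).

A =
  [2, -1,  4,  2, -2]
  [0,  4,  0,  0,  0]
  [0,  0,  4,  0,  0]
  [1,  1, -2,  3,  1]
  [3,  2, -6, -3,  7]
x^2 - 8*x + 16

The characteristic polynomial is χ_A(x) = (x - 4)^5, so the eigenvalues are known. The minimal polynomial is
  m_A(x) = Π_λ (x − λ)^{k_λ}
where k_λ is the size of the *largest* Jordan block for λ (equivalently, the smallest k with (A − λI)^k v = 0 for every generalised eigenvector v of λ).

  λ = 4: largest Jordan block has size 2, contributing (x − 4)^2

So m_A(x) = (x - 4)^2 = x^2 - 8*x + 16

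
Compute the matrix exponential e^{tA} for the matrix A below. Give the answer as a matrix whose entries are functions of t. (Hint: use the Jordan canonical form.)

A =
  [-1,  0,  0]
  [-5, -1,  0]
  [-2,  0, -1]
e^{tA} =
  [exp(-t), 0, 0]
  [-5*t*exp(-t), exp(-t), 0]
  [-2*t*exp(-t), 0, exp(-t)]

Strategy: write A = P · J · P⁻¹ where J is a Jordan canonical form, so e^{tA} = P · e^{tJ} · P⁻¹, and e^{tJ} can be computed block-by-block.

A has Jordan form
J =
  [-1,  1,  0]
  [ 0, -1,  0]
  [ 0,  0, -1]
(up to reordering of blocks).

Per-block formulas:
  For a 1×1 block at λ = -1: exp(t · [-1]) = [e^(-1t)].
  For a 2×2 Jordan block J_2(-1): exp(t · J_2(-1)) = e^(-1t)·(I + t·N), where N is the 2×2 nilpotent shift.

After assembling e^{tJ} and conjugating by P, we get:

e^{tA} =
  [exp(-t), 0, 0]
  [-5*t*exp(-t), exp(-t), 0]
  [-2*t*exp(-t), 0, exp(-t)]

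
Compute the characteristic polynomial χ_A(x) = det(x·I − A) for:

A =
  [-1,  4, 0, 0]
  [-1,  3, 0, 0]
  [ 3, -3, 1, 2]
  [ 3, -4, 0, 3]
x^4 - 6*x^3 + 12*x^2 - 10*x + 3

Expanding det(x·I − A) (e.g. by cofactor expansion or by noting that A is similar to its Jordan form J, which has the same characteristic polynomial as A) gives
  χ_A(x) = x^4 - 6*x^3 + 12*x^2 - 10*x + 3
which factors as (x - 3)*(x - 1)^3. The eigenvalues (with algebraic multiplicities) are λ = 1 with multiplicity 3, λ = 3 with multiplicity 1.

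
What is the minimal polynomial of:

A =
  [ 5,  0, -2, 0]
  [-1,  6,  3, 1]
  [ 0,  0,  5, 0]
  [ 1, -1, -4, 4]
x^3 - 15*x^2 + 75*x - 125

The characteristic polynomial is χ_A(x) = (x - 5)^4, so the eigenvalues are known. The minimal polynomial is
  m_A(x) = Π_λ (x − λ)^{k_λ}
where k_λ is the size of the *largest* Jordan block for λ (equivalently, the smallest k with (A − λI)^k v = 0 for every generalised eigenvector v of λ).

  λ = 5: largest Jordan block has size 3, contributing (x − 5)^3

So m_A(x) = (x - 5)^3 = x^3 - 15*x^2 + 75*x - 125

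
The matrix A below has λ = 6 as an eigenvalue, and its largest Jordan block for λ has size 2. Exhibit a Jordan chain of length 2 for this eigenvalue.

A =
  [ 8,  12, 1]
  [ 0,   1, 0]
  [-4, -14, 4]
A Jordan chain for λ = 6 of length 2:
v_1 = (2, 0, -4)ᵀ
v_2 = (1, 0, 0)ᵀ

Let N = A − (6)·I. We want v_2 with N^2 v_2 = 0 but N^1 v_2 ≠ 0; then v_{j-1} := N · v_j for j = 2, …, 2.

Pick v_2 = (1, 0, 0)ᵀ.
Then v_1 = N · v_2 = (2, 0, -4)ᵀ.

Sanity check: (A − (6)·I) v_1 = (0, 0, 0)ᵀ = 0. ✓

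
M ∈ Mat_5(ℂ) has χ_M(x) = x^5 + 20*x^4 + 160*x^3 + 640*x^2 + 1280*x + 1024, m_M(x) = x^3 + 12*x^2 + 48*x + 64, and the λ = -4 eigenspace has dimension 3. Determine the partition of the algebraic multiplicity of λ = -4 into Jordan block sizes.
Block sizes for λ = -4: [3, 1, 1]

Step 1 — from the characteristic polynomial, algebraic multiplicity of λ = -4 is 5. From dim ker(M − (-4)·I) = 3, there are exactly 3 Jordan blocks for λ = -4.
Step 2 — from the minimal polynomial, the factor (x + 4)^3 tells us the largest block for λ = -4 has size 3.
Step 3 — with total size 5, 3 blocks, and largest block 3, the block sizes (in nonincreasing order) are [3, 1, 1].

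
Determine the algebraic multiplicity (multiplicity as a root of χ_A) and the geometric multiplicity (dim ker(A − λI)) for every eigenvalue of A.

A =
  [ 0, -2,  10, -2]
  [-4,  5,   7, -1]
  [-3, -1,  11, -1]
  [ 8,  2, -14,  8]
λ = 6: alg = 4, geom = 2

Step 1 — factor the characteristic polynomial to read off the algebraic multiplicities:
  χ_A(x) = (x - 6)^4

Step 2 — compute geometric multiplicities via the rank-nullity identity g(λ) = n − rank(A − λI):
  rank(A − (6)·I) = 2, so dim ker(A − (6)·I) = n − 2 = 2

Summary:
  λ = 6: algebraic multiplicity = 4, geometric multiplicity = 2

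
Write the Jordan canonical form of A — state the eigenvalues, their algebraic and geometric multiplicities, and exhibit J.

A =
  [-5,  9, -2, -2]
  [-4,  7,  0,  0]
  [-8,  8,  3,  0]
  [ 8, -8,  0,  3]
J_2(1) ⊕ J_1(3) ⊕ J_1(3)

The characteristic polynomial is
  det(x·I − A) = x^4 - 8*x^3 + 22*x^2 - 24*x + 9 = (x - 3)^2*(x - 1)^2

Eigenvalues and multiplicities (the geometric multiplicity of λ is n − rank(A − λI), which equals the number of Jordan blocks for λ):
  λ = 1: algebraic multiplicity = 2, geometric multiplicity = 1
  λ = 3: algebraic multiplicity = 2, geometric multiplicity = 2

Determining the block sizes for each eigenvalue:
  λ = 1: one block (gm = 1), so the single block has size am = 2 → block sizes [2]
  λ = 3: gm = am = 2, so every block has size 1 → block sizes [1, 1]

Assembling the blocks gives a Jordan form
J =
  [1, 1, 0, 0]
  [0, 1, 0, 0]
  [0, 0, 3, 0]
  [0, 0, 0, 3]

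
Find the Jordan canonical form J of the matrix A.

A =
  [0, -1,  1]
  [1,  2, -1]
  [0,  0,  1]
J_2(1) ⊕ J_1(1)

The characteristic polynomial is
  det(x·I − A) = x^3 - 3*x^2 + 3*x - 1 = (x - 1)^3

Eigenvalues and multiplicities (the geometric multiplicity of λ is n − rank(A − λI), which equals the number of Jordan blocks for λ):
  λ = 1: algebraic multiplicity = 3, geometric multiplicity = 2

Determining the block sizes for each eigenvalue:
  λ = 1: 2 blocks summing to 3 forces exactly one block of size 2 and the rest size 1 → block sizes [2, 1]

Assembling the blocks gives a Jordan form
J =
  [1, 1, 0]
  [0, 1, 0]
  [0, 0, 1]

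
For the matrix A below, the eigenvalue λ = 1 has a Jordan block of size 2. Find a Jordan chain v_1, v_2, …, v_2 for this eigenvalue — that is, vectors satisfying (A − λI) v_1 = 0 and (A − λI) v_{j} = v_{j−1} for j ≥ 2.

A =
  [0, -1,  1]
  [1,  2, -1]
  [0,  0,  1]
A Jordan chain for λ = 1 of length 2:
v_1 = (-1, 1, 0)ᵀ
v_2 = (1, 0, 0)ᵀ

Let N = A − (1)·I. We want v_2 with N^2 v_2 = 0 but N^1 v_2 ≠ 0; then v_{j-1} := N · v_j for j = 2, …, 2.

Pick v_2 = (1, 0, 0)ᵀ.
Then v_1 = N · v_2 = (-1, 1, 0)ᵀ.

Sanity check: (A − (1)·I) v_1 = (0, 0, 0)ᵀ = 0. ✓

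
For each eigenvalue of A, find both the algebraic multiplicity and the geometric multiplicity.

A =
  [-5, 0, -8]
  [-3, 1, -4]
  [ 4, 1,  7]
λ = 1: alg = 3, geom = 1

Step 1 — factor the characteristic polynomial to read off the algebraic multiplicities:
  χ_A(x) = (x - 1)^3

Step 2 — compute geometric multiplicities via the rank-nullity identity g(λ) = n − rank(A − λI):
  rank(A − (1)·I) = 2, so dim ker(A − (1)·I) = n − 2 = 1

Summary:
  λ = 1: algebraic multiplicity = 3, geometric multiplicity = 1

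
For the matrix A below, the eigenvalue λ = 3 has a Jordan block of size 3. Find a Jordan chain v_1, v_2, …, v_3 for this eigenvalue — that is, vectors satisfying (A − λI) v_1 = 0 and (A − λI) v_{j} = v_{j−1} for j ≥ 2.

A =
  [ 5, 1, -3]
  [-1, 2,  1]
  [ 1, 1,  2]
A Jordan chain for λ = 3 of length 3:
v_1 = (-2, 1, -1)ᵀ
v_2 = (1, -1, 1)ᵀ
v_3 = (0, 1, 0)ᵀ

Let N = A − (3)·I. We want v_3 with N^3 v_3 = 0 but N^2 v_3 ≠ 0; then v_{j-1} := N · v_j for j = 3, …, 2.

Pick v_3 = (0, 1, 0)ᵀ.
Then v_2 = N · v_3 = (1, -1, 1)ᵀ.
Then v_1 = N · v_2 = (-2, 1, -1)ᵀ.

Sanity check: (A − (3)·I) v_1 = (0, 0, 0)ᵀ = 0. ✓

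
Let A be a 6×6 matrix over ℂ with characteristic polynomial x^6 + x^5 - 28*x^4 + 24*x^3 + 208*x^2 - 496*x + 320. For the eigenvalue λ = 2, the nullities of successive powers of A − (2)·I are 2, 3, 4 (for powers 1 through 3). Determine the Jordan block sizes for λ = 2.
Block sizes for λ = 2: [3, 1]

From the dimensions of kernels of powers, the number of Jordan blocks of size at least j is d_j − d_{j−1} where d_j = dim ker(N^j) (with d_0 = 0). Computing the differences gives [2, 1, 1].
The number of blocks of size exactly k is (#blocks of size ≥ k) − (#blocks of size ≥ k + 1), so the partition is: 1 block(s) of size 1, 1 block(s) of size 3.
In nonincreasing order the block sizes are [3, 1].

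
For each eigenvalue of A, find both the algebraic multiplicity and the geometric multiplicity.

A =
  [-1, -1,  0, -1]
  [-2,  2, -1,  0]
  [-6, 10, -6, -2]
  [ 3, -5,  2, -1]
λ = -2: alg = 3, geom = 1; λ = 0: alg = 1, geom = 1

Step 1 — factor the characteristic polynomial to read off the algebraic multiplicities:
  χ_A(x) = x*(x + 2)^3

Step 2 — compute geometric multiplicities via the rank-nullity identity g(λ) = n − rank(A − λI):
  rank(A − (-2)·I) = 3, so dim ker(A − (-2)·I) = n − 3 = 1
  rank(A − (0)·I) = 3, so dim ker(A − (0)·I) = n − 3 = 1

Summary:
  λ = -2: algebraic multiplicity = 3, geometric multiplicity = 1
  λ = 0: algebraic multiplicity = 1, geometric multiplicity = 1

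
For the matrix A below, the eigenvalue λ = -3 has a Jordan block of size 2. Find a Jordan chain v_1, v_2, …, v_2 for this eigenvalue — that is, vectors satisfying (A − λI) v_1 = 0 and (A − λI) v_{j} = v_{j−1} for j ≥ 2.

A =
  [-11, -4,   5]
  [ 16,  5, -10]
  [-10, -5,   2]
A Jordan chain for λ = -3 of length 2:
v_1 = (2, -4, 0)ᵀ
v_2 = (1, 0, 2)ᵀ

Let N = A − (-3)·I. We want v_2 with N^2 v_2 = 0 but N^1 v_2 ≠ 0; then v_{j-1} := N · v_j for j = 2, …, 2.

Pick v_2 = (1, 0, 2)ᵀ.
Then v_1 = N · v_2 = (2, -4, 0)ᵀ.

Sanity check: (A − (-3)·I) v_1 = (0, 0, 0)ᵀ = 0. ✓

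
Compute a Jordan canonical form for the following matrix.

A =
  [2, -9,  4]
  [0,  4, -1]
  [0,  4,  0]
J_3(2)

The characteristic polynomial is
  det(x·I − A) = x^3 - 6*x^2 + 12*x - 8 = (x - 2)^3

Eigenvalues and multiplicities (the geometric multiplicity of λ is n − rank(A − λI), which equals the number of Jordan blocks for λ):
  λ = 2: algebraic multiplicity = 3, geometric multiplicity = 1

Determining the block sizes for each eigenvalue:
  λ = 2: one block (gm = 1), so the single block has size am = 3 → block sizes [3]

Assembling the blocks gives a Jordan form
J =
  [2, 1, 0]
  [0, 2, 1]
  [0, 0, 2]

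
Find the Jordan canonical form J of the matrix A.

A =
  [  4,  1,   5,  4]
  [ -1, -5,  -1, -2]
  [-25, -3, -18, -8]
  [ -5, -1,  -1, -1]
J_3(-5) ⊕ J_1(-5)

The characteristic polynomial is
  det(x·I − A) = x^4 + 20*x^3 + 150*x^2 + 500*x + 625 = (x + 5)^4

Eigenvalues and multiplicities (the geometric multiplicity of λ is n − rank(A − λI), which equals the number of Jordan blocks for λ):
  λ = -5: algebraic multiplicity = 4, geometric multiplicity = 2

Determining the block sizes for each eigenvalue:
  λ = -5: with am = 4 and gm = 2, the partition is not yet determined (e.g. several partitions of 4 into 2 parts exist). Let N = A − (-5)·I. Computing rank(N^1) = 2, rank(N^2) = 1, rank(N^3) = 0; the number of blocks of size ≥ j is rank(N^{j−1}) − rank(N^j), giving [2, 1, 1]. So we have 1 block(s) of size 3, 1 block(s) of size 1 → block sizes [3, 1]

Assembling the blocks gives a Jordan form
J =
  [-5,  1,  0,  0]
  [ 0, -5,  1,  0]
  [ 0,  0, -5,  0]
  [ 0,  0,  0, -5]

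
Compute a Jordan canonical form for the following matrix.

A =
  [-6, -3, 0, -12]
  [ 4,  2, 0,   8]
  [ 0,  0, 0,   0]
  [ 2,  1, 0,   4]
J_2(0) ⊕ J_1(0) ⊕ J_1(0)

The characteristic polynomial is
  det(x·I − A) = x^4

Eigenvalues and multiplicities (the geometric multiplicity of λ is n − rank(A − λI), which equals the number of Jordan blocks for λ):
  λ = 0: algebraic multiplicity = 4, geometric multiplicity = 3

Determining the block sizes for each eigenvalue:
  λ = 0: 3 blocks summing to 4 forces exactly one block of size 2 and the rest size 1 → block sizes [2, 1, 1]

Assembling the blocks gives a Jordan form
J =
  [0, 1, 0, 0]
  [0, 0, 0, 0]
  [0, 0, 0, 0]
  [0, 0, 0, 0]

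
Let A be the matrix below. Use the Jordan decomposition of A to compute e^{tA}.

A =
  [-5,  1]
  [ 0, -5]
e^{tA} =
  [exp(-5*t), t*exp(-5*t)]
  [0, exp(-5*t)]

Strategy: write A = P · J · P⁻¹ where J is a Jordan canonical form, so e^{tA} = P · e^{tJ} · P⁻¹, and e^{tJ} can be computed block-by-block.

A has Jordan form
J =
  [-5,  1]
  [ 0, -5]
(up to reordering of blocks).

Per-block formulas:
  For a 2×2 Jordan block J_2(-5): exp(t · J_2(-5)) = e^(-5t)·(I + t·N), where N is the 2×2 nilpotent shift.

After assembling e^{tJ} and conjugating by P, we get:

e^{tA} =
  [exp(-5*t), t*exp(-5*t)]
  [0, exp(-5*t)]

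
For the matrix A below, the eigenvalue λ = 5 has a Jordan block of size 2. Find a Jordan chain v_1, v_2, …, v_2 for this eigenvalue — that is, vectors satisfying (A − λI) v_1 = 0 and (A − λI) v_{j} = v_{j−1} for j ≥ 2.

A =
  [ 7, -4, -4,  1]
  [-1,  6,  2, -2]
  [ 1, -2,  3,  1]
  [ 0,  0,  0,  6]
A Jordan chain for λ = 5 of length 2:
v_1 = (-2, 0, -1, 0)ᵀ
v_2 = (1, 1, 0, 0)ᵀ

Let N = A − (5)·I. We want v_2 with N^2 v_2 = 0 but N^1 v_2 ≠ 0; then v_{j-1} := N · v_j for j = 2, …, 2.

Pick v_2 = (1, 1, 0, 0)ᵀ.
Then v_1 = N · v_2 = (-2, 0, -1, 0)ᵀ.

Sanity check: (A − (5)·I) v_1 = (0, 0, 0, 0)ᵀ = 0. ✓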